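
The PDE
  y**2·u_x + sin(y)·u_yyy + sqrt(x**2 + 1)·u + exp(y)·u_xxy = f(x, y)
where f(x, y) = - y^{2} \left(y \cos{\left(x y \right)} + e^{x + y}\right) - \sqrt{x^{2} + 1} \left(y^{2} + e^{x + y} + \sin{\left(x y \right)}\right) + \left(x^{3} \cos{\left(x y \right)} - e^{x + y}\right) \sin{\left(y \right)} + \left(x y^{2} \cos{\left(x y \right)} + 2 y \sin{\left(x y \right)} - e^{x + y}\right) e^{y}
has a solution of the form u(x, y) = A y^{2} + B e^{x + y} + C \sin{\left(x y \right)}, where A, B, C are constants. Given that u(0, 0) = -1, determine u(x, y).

Substitute the ansatz u = A y^{2} + B e^{x + y} + C \sin{\left(x y \right)} into the left-hand side.
Derivatives of the ansatz:
  u_x = B e^{x} e^{y} + C y \cos{\left(x y \right)}
  u_yyy = B e^{x} e^{y} - C x^{3} \cos{\left(x y \right)}
  u_xxy = B e^{x} e^{y} - C x y^{2} \cos{\left(x y \right)} - 2 C y \sin{\left(x y \right)}
Term by term:
  y**2·u_x = B y^{2} e^{x} e^{y} + C y^{3} \cos{\left(x y \right)}
  sin(y)·u_yyy = B e^{x} e^{y} \sin{\left(y \right)} - C x^{3} \sin{\left(y \right)} \cos{\left(x y \right)}
  sqrt(x**2 + 1)·u = A y^{2} \sqrt{x^{2} + 1} + B \sqrt{x^{2} + 1} e^{x} e^{y} + C \sqrt{x^{2} + 1} \sin{\left(x y \right)}
  exp(y)·u_xxy = B e^{x} e^{2 y} - C x y^{2} e^{y} \cos{\left(x y \right)} - 2 C y e^{y} \sin{\left(x y \right)}
So the left-hand side equals
  A y^{2} \sqrt{x^{2} + 1} + B y^{2} e^{x} e^{y} + B \sqrt{x^{2} + 1} e^{x} e^{y} + B e^{x} e^{2 y} + B e^{x} e^{y} \sin{\left(y \right)} - C x^{3} \sin{\left(y \right)} \cos{\left(x y \right)} - C x y^{2} e^{y} \cos{\left(x y \right)} + C y^{3} \cos{\left(x y \right)} - 2 C y e^{y} \sin{\left(x y \right)} + C \sqrt{x^{2} + 1} \sin{\left(x y \right)}
This must equal f(x, y) identically; expanded, f = x^{3} \sin{\left(y \right)} \cos{\left(x y \right)} + x y^{2} e^{y} \cos{\left(x y \right)} - y^{3} \cos{\left(x y \right)} - y^{2} \sqrt{x^{2} + 1} - y^{2} e^{x} e^{y} + 2 y e^{y} \sin{\left(x y \right)} - \sqrt{x^{2} + 1} e^{x} e^{y} - \sqrt{x^{2} + 1} \sin{\left(x y \right)} - e^{x} e^{2 y} - e^{x} e^{y} \sin{\left(y \right)}.
Matching coefficients of the independent functions:
  [y^{2} \sqrt{x^{2} + 1}]:  A = -1
  [y^{3} \cos{\left(x y \right)}, \sqrt{x^{2} + 1} \sin{\left(x y \right)}]:  C = -1
  [e^{x} e^{2 y}, y^{2} e^{x} e^{y}, \sqrt{x^{2} + 1} e^{x} e^{y}, e^{x} e^{y} \sin{\left(y \right)}]:  B = -1
  [x^{3} \sin{\left(y \right)} \cos{\left(x y \right)}, x y^{2} e^{y} \cos{\left(x y \right)}]:  - C = 1
  [y e^{y} \sin{\left(x y \right)}]:  - 2 C = 2
Solving: A = -1, B = -1, C = -1.
Check against the point condition:
  u(0, 0) = -1  ⟹  B = -1  ✓
Hence u(x, y) = - y^{2} - e^{x + y} - \sin{\left(x y \right)}.

Answer: u(x, y) = - y^{2} - e^{x + y} - \sin{\left(x y \right)}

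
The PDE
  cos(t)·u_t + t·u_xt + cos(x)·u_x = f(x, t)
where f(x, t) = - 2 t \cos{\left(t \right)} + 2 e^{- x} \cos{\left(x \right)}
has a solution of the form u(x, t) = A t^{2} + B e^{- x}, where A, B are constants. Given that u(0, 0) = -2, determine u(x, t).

Substitute the ansatz u = A t^{2} + B e^{- x} into the left-hand side.
Derivatives of the ansatz:
  u_t = 2 A t
  u_xt = 0
  u_x = - B e^{- x}
Term by term:
  cos(t)·u_t = 2 A t \cos{\left(t \right)}
  t·u_xt = 0
  cos(x)·u_x = - B e^{- x} \cos{\left(x \right)}
So the left-hand side equals
  2 A t \cos{\left(t \right)} - B e^{- x} \cos{\left(x \right)}
This must equal f(x, t) = - 2 t \cos{\left(t \right)} + 2 e^{- x} \cos{\left(x \right)} identically.
Matching coefficients of the independent functions:
  [t \cos{\left(t \right)}]:  2 A = -2
  [e^{- x} \cos{\left(x \right)}]:  - B = 2
Solving: A = -1, B = -2.
Check against the point condition:
  u(0, 0) = -2  ⟹  B = -2  ✓
Hence u(x, t) = - t^{2} - 2 e^{- x}.

Answer: u(x, t) = - t^{2} - 2 e^{- x}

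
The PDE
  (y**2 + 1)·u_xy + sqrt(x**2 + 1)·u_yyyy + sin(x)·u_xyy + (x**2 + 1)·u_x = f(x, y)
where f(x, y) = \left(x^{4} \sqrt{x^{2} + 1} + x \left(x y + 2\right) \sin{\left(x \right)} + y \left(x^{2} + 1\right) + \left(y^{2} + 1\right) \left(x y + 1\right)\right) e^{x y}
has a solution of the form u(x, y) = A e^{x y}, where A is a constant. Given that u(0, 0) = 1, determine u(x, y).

Answer: u(x, y) = e^{x y}

Derivation:
Substitute the ansatz u = A e^{x y} into the left-hand side.
Derivatives of the ansatz:
  u_xy = A x y e^{x y} + A e^{x y}
  u_yyyy = A x^{4} e^{x y}
  u_xyy = A x^{2} y e^{x y} + 2 A x e^{x y}
  u_x = A y e^{x y}
Term by term:
  (y**2 + 1)·u_xy = A x y^{3} e^{x y} + A x y e^{x y} + A y^{2} e^{x y} + A e^{x y}
  sqrt(x**2 + 1)·u_yyyy = A x^{4} \sqrt{x^{2} + 1} e^{x y}
  sin(x)·u_xyy = A x^{2} y e^{x y} \sin{\left(x \right)} + 2 A x e^{x y} \sin{\left(x \right)}
  (x**2 + 1)·u_x = A x^{2} y e^{x y} + A y e^{x y}
So the left-hand side equals
  A x^{4} \sqrt{x^{2} + 1} e^{x y} + A x^{2} y e^{x y} \sin{\left(x \right)} + A x^{2} y e^{x y} + A x y^{3} e^{x y} + A x y e^{x y} + 2 A x e^{x y} \sin{\left(x \right)} + A y^{2} e^{x y} + A y e^{x y} + A e^{x y}
This must equal f(x, y) identically; expanded, f = x^{4} \sqrt{x^{2} + 1} e^{x y} + x^{2} y e^{x y} \sin{\left(x \right)} + x^{2} y e^{x y} + x y^{3} e^{x y} + x y e^{x y} + 2 x e^{x y} \sin{\left(x \right)} + y^{2} e^{x y} + y e^{x y} + e^{x y}.
Matching coefficients of the independent functions:
  [y e^{x y}, y^{2} e^{x y}, x y e^{x y}, x y^{3} e^{x y}, …]:  A = 1
  [x e^{x y} \sin{\left(x \right)}]:  2 A = 2
Solving: A = 1.
Check against the point condition:
  u(0, 0) = 1  ⟹  A = 1  ✓
Hence u(x, y) = e^{x y}.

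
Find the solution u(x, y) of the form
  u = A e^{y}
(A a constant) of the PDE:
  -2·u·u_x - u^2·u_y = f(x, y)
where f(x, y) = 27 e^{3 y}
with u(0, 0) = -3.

Substitute the ansatz u = A e^{y} into the left-hand side.
Derivatives of the ansatz:
  u_x = 0
  u_y = A e^{y}
Term by term:
  -2·u·u_x = 0
  -u^2·u_y = - A^{3} e^{3 y}
So the left-hand side equals
  - A^{3} e^{3 y}
This must equal f(x, y) = 27 e^{3 y} identically.
Matching coefficients of the independent functions:
  [e^{3 y}]:  - A^{3} = 27
Solving: A = -3.
Check against the point condition:
  u(0, 0) = -3  ⟹  A = -3  ✓
Hence u(x, y) = - 3 e^{y}.

Answer: u(x, y) = - 3 e^{y}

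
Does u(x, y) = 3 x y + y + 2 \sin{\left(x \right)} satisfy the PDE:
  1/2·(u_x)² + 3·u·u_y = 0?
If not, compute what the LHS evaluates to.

Evaluate each term of the left-hand side for u = 3 x y + y + 2 \sin{\left(x \right)}.
Derivatives:
  u_x = 3 y + 2 \cos{\left(x \right)}
  u_y = 3 x + 1
Terms:
  1/2·(u_x)² = \frac{\left(3 y + 2 \cos{\left(x \right)}\right)^{2}}{2}
  3·u·u_y = \left(9 x + 3\right) \left(3 x y + y + 2 \sin{\left(x \right)}\right)
Sum: LHS = 3 \left(3 x + 1\right) \left(3 x y + y + 2 \sin{\left(x \right)}\right) + \frac{\left(3 y + 2 \cos{\left(x \right)}\right)^{2}}{2}
Given right-hand side: 0. Difference LHS − RHS = 3 \left(3 x + 1\right) \left(3 x y + y + 2 \sin{\left(x \right)}\right) + \frac{\left(3 y + 2 \cos{\left(x \right)}\right)^{2}}{2} ≠ 0, so u is not a solution.

Answer: No, the LHS evaluates to 3 \left(3 x + 1\right) \left(3 x y + y + 2 \sin{\left(x \right)}\right) + \frac{\left(3 y + 2 \cos{\left(x \right)}\right)^{2}}{2}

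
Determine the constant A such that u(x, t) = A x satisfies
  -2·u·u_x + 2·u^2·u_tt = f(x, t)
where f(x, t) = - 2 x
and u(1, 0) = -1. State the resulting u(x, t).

Substitute the ansatz u = A x into the left-hand side.
Derivatives of the ansatz:
  u_x = A
  u_tt = 0
Term by term:
  -2·u·u_x = - 2 A^{2} x
  2·u^2·u_tt = 0
So the left-hand side equals
  - 2 A^{2} x
This must equal f(x, t) = - 2 x identically.
Matching coefficients of the independent functions:
  [x]:  - 2 A^{2} = -2
These equations allow (A) = (-1) or (1).
Impose the point condition(s):
  u(1, 0) = -1  ⟹  A = -1
Only A = -1 satisfies everything.
Hence u(x, t) = - x.

Answer: u(x, t) = - x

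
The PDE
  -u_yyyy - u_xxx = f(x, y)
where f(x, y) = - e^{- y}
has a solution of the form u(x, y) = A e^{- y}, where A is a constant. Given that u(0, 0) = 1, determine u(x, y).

Substitute the ansatz u = A e^{- y} into the left-hand side.
Derivatives of the ansatz:
  u_yyyy = A e^{- y}
  u_xxx = 0
Term by term:
  -u_yyyy = - A e^{- y}
  -u_xxx = 0
So the left-hand side equals
  - A e^{- y}
This must equal f(x, y) = - e^{- y} identically.
Matching coefficients of the independent functions:
  [e^{- y}]:  - A = -1
Solving: A = 1.
Check against the point condition:
  u(0, 0) = 1  ⟹  A = 1  ✓
Hence u(x, y) = e^{- y}.

Answer: u(x, y) = e^{- y}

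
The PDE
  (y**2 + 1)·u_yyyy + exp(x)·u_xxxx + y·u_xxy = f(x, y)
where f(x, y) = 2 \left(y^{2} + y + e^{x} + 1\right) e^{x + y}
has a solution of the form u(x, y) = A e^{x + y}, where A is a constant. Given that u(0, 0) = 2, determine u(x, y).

Substitute the ansatz u = A e^{x + y} into the left-hand side.
Derivatives of the ansatz:
  u_yyyy = A e^{x} e^{y}
  u_xxxx = A e^{x} e^{y}
  u_xxy = A e^{x} e^{y}
Term by term:
  (y**2 + 1)·u_yyyy = A y^{2} e^{x} e^{y} + A e^{x} e^{y}
  exp(x)·u_xxxx = A e^{2 x} e^{y}
  y·u_xxy = A y e^{x} e^{y}
So the left-hand side equals
  A y^{2} e^{x} e^{y} + A y e^{x} e^{y} + A e^{2 x} e^{y} + A e^{x} e^{y}
This must equal f(x, y) identically; expanded, f = 2 y^{2} e^{x} e^{y} + 2 y e^{x} e^{y} + 2 e^{2 x} e^{y} + 2 e^{x} e^{y}.
Matching coefficients of the independent functions:
  [e^{x} e^{y}, e^{2 x} e^{y}, y e^{x} e^{y}, y^{2} e^{x} e^{y}]:  A = 2
Solving: A = 2.
Check against the point condition:
  u(0, 0) = 2  ⟹  A = 2  ✓
Hence u(x, y) = 2 e^{x + y}.

Answer: u(x, y) = 2 e^{x + y}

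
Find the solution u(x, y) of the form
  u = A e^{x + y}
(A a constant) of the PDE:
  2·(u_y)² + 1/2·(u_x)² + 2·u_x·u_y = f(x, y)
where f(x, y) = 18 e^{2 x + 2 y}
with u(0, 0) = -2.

Substitute the ansatz u = A e^{x + y} into the left-hand side.
Derivatives of the ansatz:
  u_y = A e^{x} e^{y}
  u_x = A e^{x} e^{y}
Term by term:
  2·(u_y)² = 2 A^{2} e^{2 x} e^{2 y}
  1/2·(u_x)² = \frac{A^{2} e^{2 x} e^{2 y}}{2}
  2·u_x·u_y = 2 A^{2} e^{2 x} e^{2 y}
So the left-hand side equals
  \frac{9 A^{2} e^{2 x} e^{2 y}}{2}
This must equal f(x, y) identically; expanded, f = 18 e^{2 x} e^{2 y}.
Matching coefficients of the independent functions:
  [e^{2 x} e^{2 y}]:  \frac{9 A^{2}}{2} = 18
These equations allow (A) = (-2) or (2).
Impose the point condition(s):
  u(0, 0) = -2  ⟹  A = -2
Only A = -2 satisfies everything.
Hence u(x, y) = - 2 e^{x + y}.

Answer: u(x, y) = - 2 e^{x + y}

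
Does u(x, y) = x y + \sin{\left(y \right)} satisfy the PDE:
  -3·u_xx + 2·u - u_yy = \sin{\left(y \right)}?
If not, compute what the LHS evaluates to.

Evaluate each term of the left-hand side for u = x y + \sin{\left(y \right)}.
Derivatives:
  u_xx = 0
  u_yy = - \sin{\left(y \right)}
Terms:
  -3·u_xx = 0
  2·u = 2 x y + 2 \sin{\left(y \right)}
  -u_yy = \sin{\left(y \right)}
Sum: LHS = 2 x y + 3 \sin{\left(y \right)}
Given right-hand side: \sin{\left(y \right)}. Difference LHS − RHS = 2 x y + 2 \sin{\left(y \right)} ≠ 0, so u is not a solution.

Answer: No, the LHS evaluates to 2 x y + 3 \sin{\left(y \right)}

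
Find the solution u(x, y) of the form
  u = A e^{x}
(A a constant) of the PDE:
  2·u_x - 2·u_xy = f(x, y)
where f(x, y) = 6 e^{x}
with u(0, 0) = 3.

Substitute the ansatz u = A e^{x} into the left-hand side.
Derivatives of the ansatz:
  u_x = A e^{x}
  u_xy = 0
Term by term:
  2·u_x = 2 A e^{x}
  -2·u_xy = 0
So the left-hand side equals
  2 A e^{x}
This must equal f(x, y) = 6 e^{x} identically.
Matching coefficients of the independent functions:
  [e^{x}]:  2 A = 6
Solving: A = 3.
Check against the point condition:
  u(0, 0) = 3  ⟹  A = 3  ✓
Hence u(x, y) = 3 e^{x}.

Answer: u(x, y) = 3 e^{x}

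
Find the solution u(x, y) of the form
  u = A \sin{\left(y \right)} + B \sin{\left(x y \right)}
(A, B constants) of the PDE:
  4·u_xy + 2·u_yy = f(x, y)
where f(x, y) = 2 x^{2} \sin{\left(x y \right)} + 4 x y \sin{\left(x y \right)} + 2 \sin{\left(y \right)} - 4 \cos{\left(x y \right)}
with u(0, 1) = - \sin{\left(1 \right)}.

Substitute the ansatz u = A \sin{\left(y \right)} + B \sin{\left(x y \right)} into the left-hand side.
Derivatives of the ansatz:
  u_xy = - B x y \sin{\left(x y \right)} + B \cos{\left(x y \right)}
  u_yy = - A \sin{\left(y \right)} - B x^{2} \sin{\left(x y \right)}
Term by term:
  4·u_xy = - 4 B x y \sin{\left(x y \right)} + 4 B \cos{\left(x y \right)}
  2·u_yy = - 2 A \sin{\left(y \right)} - 2 B x^{2} \sin{\left(x y \right)}
So the left-hand side equals
  - 2 A \sin{\left(y \right)} - 2 B x^{2} \sin{\left(x y \right)} - 4 B x y \sin{\left(x y \right)} + 4 B \cos{\left(x y \right)}
This must equal f(x, y) = 2 x^{2} \sin{\left(x y \right)} + 4 x y \sin{\left(x y \right)} + 2 \sin{\left(y \right)} - 4 \cos{\left(x y \right)} identically.
Matching coefficients of the independent functions:
  [x^{2} \sin{\left(x y \right)}]:  - 2 B = 2
  [x y \sin{\left(x y \right)}]:  - 4 B = 4
  [\sin{\left(y \right)}]:  - 2 A = 2
  [\cos{\left(x y \right)}]:  4 B = -4
Solving: A = -1, B = -1.
Check against the point condition:
  u(0, 1) = - \sin{\left(1 \right)}  ⟹  A \sin{\left(1 \right)} = - \sin{\left(1 \right)}  ✓
Hence u(x, y) = - \sin{\left(y \right)} - \sin{\left(x y \right)}.

Answer: u(x, y) = - \sin{\left(y \right)} - \sin{\left(x y \right)}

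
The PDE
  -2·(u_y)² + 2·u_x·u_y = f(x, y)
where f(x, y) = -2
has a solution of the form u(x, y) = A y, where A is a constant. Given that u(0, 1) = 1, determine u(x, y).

Substitute the ansatz u = A y into the left-hand side.
Derivatives of the ansatz:
  u_y = A
  u_x = 0
Term by term:
  -2·(u_y)² = - 2 A^{2}
  2·u_x·u_y = 0
So the left-hand side equals
  - 2 A^{2}
This must equal f(x, y) = -2 identically.
Matching coefficients of the independent functions:
  [constant term]:  - 2 A^{2} = -2
These equations allow (A) = (-1) or (1).
Impose the point condition(s):
  u(0, 1) = 1  ⟹  A = 1
Only A = 1 satisfies everything.
Hence u(x, y) = y.

Answer: u(x, y) = y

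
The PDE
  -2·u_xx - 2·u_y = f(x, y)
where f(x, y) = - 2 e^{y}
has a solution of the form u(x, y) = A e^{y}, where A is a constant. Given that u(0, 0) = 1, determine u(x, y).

Substitute the ansatz u = A e^{y} into the left-hand side.
Derivatives of the ansatz:
  u_xx = 0
  u_y = A e^{y}
Term by term:
  -2·u_xx = 0
  -2·u_y = - 2 A e^{y}
So the left-hand side equals
  - 2 A e^{y}
This must equal f(x, y) = - 2 e^{y} identically.
Matching coefficients of the independent functions:
  [e^{y}]:  - 2 A = -2
Solving: A = 1.
Check against the point condition:
  u(0, 0) = 1  ⟹  A = 1  ✓
Hence u(x, y) = e^{y}.

Answer: u(x, y) = e^{y}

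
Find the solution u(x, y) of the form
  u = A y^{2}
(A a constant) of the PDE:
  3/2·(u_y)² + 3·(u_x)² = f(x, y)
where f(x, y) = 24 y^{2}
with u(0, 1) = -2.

Substitute the ansatz u = A y^{2} into the left-hand side.
Derivatives of the ansatz:
  u_y = 2 A y
  u_x = 0
Term by term:
  3/2·(u_y)² = 6 A^{2} y^{2}
  3·(u_x)² = 0
So the left-hand side equals
  6 A^{2} y^{2}
This must equal f(x, y) = 24 y^{2} identically.
Matching coefficients of the independent functions:
  [y^{2}]:  6 A^{2} = 24
These equations allow (A) = (-2) or (2).
Impose the point condition(s):
  u(0, 1) = -2  ⟹  A = -2
Only A = -2 satisfies everything.
Hence u(x, y) = - 2 y^{2}.

Answer: u(x, y) = - 2 y^{2}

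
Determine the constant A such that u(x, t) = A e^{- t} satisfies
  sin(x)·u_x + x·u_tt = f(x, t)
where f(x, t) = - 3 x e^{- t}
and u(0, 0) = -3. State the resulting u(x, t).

Answer: u(x, t) = - 3 e^{- t}

Derivation:
Substitute the ansatz u = A e^{- t} into the left-hand side.
Derivatives of the ansatz:
  u_x = 0
  u_tt = A e^{- t}
Term by term:
  sin(x)·u_x = 0
  x·u_tt = A x e^{- t}
So the left-hand side equals
  A x e^{- t}
This must equal f(x, t) = - 3 x e^{- t} identically.
Matching coefficients of the independent functions:
  [x e^{- t}]:  A = -3
Solving: A = -3.
Check against the point condition:
  u(0, 0) = -3  ⟹  A = -3  ✓
Hence u(x, t) = - 3 e^{- t}.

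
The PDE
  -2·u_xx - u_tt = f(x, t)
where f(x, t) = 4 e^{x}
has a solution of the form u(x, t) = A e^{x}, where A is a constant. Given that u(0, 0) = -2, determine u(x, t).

Substitute the ansatz u = A e^{x} into the left-hand side.
Derivatives of the ansatz:
  u_xx = A e^{x}
  u_tt = 0
Term by term:
  -2·u_xx = - 2 A e^{x}
  -u_tt = 0
So the left-hand side equals
  - 2 A e^{x}
This must equal f(x, t) = 4 e^{x} identically.
Matching coefficients of the independent functions:
  [e^{x}]:  - 2 A = 4
Solving: A = -2.
Check against the point condition:
  u(0, 0) = -2  ⟹  A = -2  ✓
Hence u(x, t) = - 2 e^{x}.

Answer: u(x, t) = - 2 e^{x}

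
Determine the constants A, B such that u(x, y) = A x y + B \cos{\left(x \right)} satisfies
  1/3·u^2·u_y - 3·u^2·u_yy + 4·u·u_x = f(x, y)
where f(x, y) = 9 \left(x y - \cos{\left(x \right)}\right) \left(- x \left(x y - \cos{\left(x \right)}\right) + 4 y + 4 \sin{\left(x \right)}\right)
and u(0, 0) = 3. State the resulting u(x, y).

Substitute the ansatz u = A x y + B \cos{\left(x \right)} into the left-hand side.
Derivatives of the ansatz:
  u_y = A x
  u_yy = 0
  u_x = A y - B \sin{\left(x \right)}
Term by term:
  1/3·u^2·u_y = \frac{A^{3} x^{3} y^{2}}{3} + \frac{2 A^{2} B x^{2} y \cos{\left(x \right)}}{3} + \frac{A B^{2} x \cos^{2}{\left(x \right)}}{3}
  -3·u^2·u_yy = 0
  4·u·u_x = 4 A^{2} x y^{2} - 4 A B x y \sin{\left(x \right)} + 4 A B y \cos{\left(x \right)} - 4 B^{2} \sin{\left(x \right)} \cos{\left(x \right)}
So the left-hand side equals
  \frac{A^{3} x^{3} y^{2}}{3} + \frac{2 A^{2} B x^{2} y \cos{\left(x \right)}}{3} + 4 A^{2} x y^{2} + \frac{A B^{2} x \cos^{2}{\left(x \right)}}{3} - 4 A B x y \sin{\left(x \right)} + 4 A B y \cos{\left(x \right)} - 4 B^{2} \sin{\left(x \right)} \cos{\left(x \right)}
This must equal f(x, y) identically; expanded, f = - 9 x^{3} y^{2} + 18 x^{2} y \cos{\left(x \right)} + 36 x y^{2} + 36 x y \sin{\left(x \right)} - 9 x \cos^{2}{\left(x \right)} - 36 y \cos{\left(x \right)} - 36 \sin{\left(x \right)} \cos{\left(x \right)}.
Matching coefficients of the independent functions:
  [x y^{2}]:  4 A^{2} = 36
  [x \cos^{2}{\left(x \right)}]:  \frac{A B^{2}}{3} = -9
  [x^{3} y^{2}]:  \frac{A^{3}}{3} = -9
  [y \cos{\left(x \right)}]:  4 A B = -36
  [\sin{\left(x \right)} \cos{\left(x \right)}]:  - 4 B^{2} = -36
  [x y \sin{\left(x \right)}]:  - 4 A B = 36
  [x^{2} y \cos{\left(x \right)}]:  \frac{2 A^{2} B}{3} = 18
Solving: A = -3, B = 3.
Check against the point condition:
  u(0, 0) = 3  ⟹  B = 3  ✓
Hence u(x, y) = - 3 x y + 3 \cos{\left(x \right)}.

Answer: u(x, y) = - 3 x y + 3 \cos{\left(x \right)}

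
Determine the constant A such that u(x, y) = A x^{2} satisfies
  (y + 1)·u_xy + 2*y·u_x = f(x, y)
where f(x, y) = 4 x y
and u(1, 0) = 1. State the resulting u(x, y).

Answer: u(x, y) = x^{2}

Derivation:
Substitute the ansatz u = A x^{2} into the left-hand side.
Derivatives of the ansatz:
  u_xy = 0
  u_x = 2 A x
Term by term:
  (y + 1)·u_xy = 0
  2*y·u_x = 4 A x y
So the left-hand side equals
  4 A x y
This must equal f(x, y) = 4 x y identically.
Matching coefficients of the independent functions:
  [x y]:  4 A = 4
Solving: A = 1.
Check against the point condition:
  u(1, 0) = 1  ⟹  A = 1  ✓
Hence u(x, y) = x^{2}.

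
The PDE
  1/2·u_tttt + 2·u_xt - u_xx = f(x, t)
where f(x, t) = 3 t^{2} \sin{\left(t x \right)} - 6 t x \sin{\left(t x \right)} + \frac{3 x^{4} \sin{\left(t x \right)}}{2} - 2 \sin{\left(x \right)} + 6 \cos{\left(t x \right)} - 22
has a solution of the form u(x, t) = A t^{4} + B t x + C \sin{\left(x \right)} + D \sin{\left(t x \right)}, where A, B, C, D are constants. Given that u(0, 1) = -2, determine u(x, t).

Answer: u(x, t) = - 2 t^{4} + t x - 2 \sin{\left(x \right)} + 3 \sin{\left(t x \right)}

Derivation:
Substitute the ansatz u = A t^{4} + B t x + C \sin{\left(x \right)} + D \sin{\left(t x \right)} into the left-hand side.
Derivatives of the ansatz:
  u_tttt = 24 A + D x^{4} \sin{\left(t x \right)}
  u_xt = B - D t x \sin{\left(t x \right)} + D \cos{\left(t x \right)}
  u_xx = - C \sin{\left(x \right)} - D t^{2} \sin{\left(t x \right)}
Term by term:
  1/2·u_tttt = 12 A + \frac{D x^{4} \sin{\left(t x \right)}}{2}
  2·u_xt = 2 B - 2 D t x \sin{\left(t x \right)} + 2 D \cos{\left(t x \right)}
  -u_xx = C \sin{\left(x \right)} + D t^{2} \sin{\left(t x \right)}
So the left-hand side equals
  12 A + 2 B + C \sin{\left(x \right)} + D t^{2} \sin{\left(t x \right)} - 2 D t x \sin{\left(t x \right)} + \frac{D x^{4} \sin{\left(t x \right)}}{2} + 2 D \cos{\left(t x \right)}
This must equal f(x, t) = 3 t^{2} \sin{\left(t x \right)} - 6 t x \sin{\left(t x \right)} + \frac{3 x^{4} \sin{\left(t x \right)}}{2} - 2 \sin{\left(x \right)} + 6 \cos{\left(t x \right)} - 22 identically.
Matching coefficients of the independent functions:
  [constant term]:  12 A + 2 B = -22
  [t^{2} \sin{\left(t x \right)}]:  D = 3
  [x^{4} \sin{\left(t x \right)}]:  \frac{D}{2} = \frac{3}{2}
  [t x \sin{\left(t x \right)}]:  - 2 D = -6
  [\sin{\left(x \right)}]:  C = -2
  [\cos{\left(t x \right)}]:  2 D = 6
These equations do not fix every constant; impose the point condition(s):
  u(0, 1) = -2  ⟹  A = -2
Solving the combined system: A = -2, B = 1, C = -2, D = 3.
Hence u(x, t) = - 2 t^{4} + t x - 2 \sin{\left(x \right)} + 3 \sin{\left(t x \right)}.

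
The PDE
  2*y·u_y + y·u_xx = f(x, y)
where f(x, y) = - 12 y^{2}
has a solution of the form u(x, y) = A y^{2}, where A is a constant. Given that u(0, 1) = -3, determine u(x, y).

Answer: u(x, y) = - 3 y^{2}

Derivation:
Substitute the ansatz u = A y^{2} into the left-hand side.
Derivatives of the ansatz:
  u_y = 2 A y
  u_xx = 0
Term by term:
  2*y·u_y = 4 A y^{2}
  y·u_xx = 0
So the left-hand side equals
  4 A y^{2}
This must equal f(x, y) = - 12 y^{2} identically.
Matching coefficients of the independent functions:
  [y^{2}]:  4 A = -12
Solving: A = -3.
Check against the point condition:
  u(0, 1) = -3  ⟹  A = -3  ✓
Hence u(x, y) = - 3 y^{2}.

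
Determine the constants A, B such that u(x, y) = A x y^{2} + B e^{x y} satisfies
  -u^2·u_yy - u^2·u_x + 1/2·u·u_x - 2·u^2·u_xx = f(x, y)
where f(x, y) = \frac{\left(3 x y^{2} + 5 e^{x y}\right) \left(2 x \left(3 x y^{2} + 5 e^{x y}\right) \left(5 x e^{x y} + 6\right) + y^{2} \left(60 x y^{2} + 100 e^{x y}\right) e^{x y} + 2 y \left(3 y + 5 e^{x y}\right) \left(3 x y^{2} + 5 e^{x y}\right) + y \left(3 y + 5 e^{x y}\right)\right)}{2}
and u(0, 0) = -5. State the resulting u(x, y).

Substitute the ansatz u = A x y^{2} + B e^{x y} into the left-hand side.
Derivatives of the ansatz:
  u_yy = 2 A x + B x^{2} e^{x y}
  u_x = A y^{2} + B y e^{x y}
  u_xx = B y^{2} e^{x y}
Term by term:
  -u^2·u_yy = - 2 A^{3} x^{3} y^{4} - A^{2} B x^{4} y^{4} e^{x y} - 4 A^{2} B x^{2} y^{2} e^{x y} - 2 A B^{2} x^{3} y^{2} e^{2 x y} - 2 A B^{2} x e^{2 x y} - B^{3} x^{2} e^{3 x y}
  -u^2·u_x = - A^{3} x^{2} y^{6} - A^{2} B x^{2} y^{5} e^{x y} - 2 A^{2} B x y^{4} e^{x y} - 2 A B^{2} x y^{3} e^{2 x y} - A B^{2} y^{2} e^{2 x y} - B^{3} y e^{3 x y}
  1/2·u·u_x = \frac{A^{2} x y^{4}}{2} + \frac{A B x y^{3} e^{x y}}{2} + \frac{A B y^{2} e^{x y}}{2} + \frac{B^{2} y e^{2 x y}}{2}
  -2·u^2·u_xx = - 2 A^{2} B x^{2} y^{6} e^{x y} - 4 A B^{2} x y^{4} e^{2 x y} - 2 B^{3} y^{2} e^{3 x y}
So the left-hand side equals
  - 2 A^{3} x^{3} y^{4} - A^{3} x^{2} y^{6} - A^{2} B x^{4} y^{4} e^{x y} - 2 A^{2} B x^{2} y^{6} e^{x y} - A^{2} B x^{2} y^{5} e^{x y} - 4 A^{2} B x^{2} y^{2} e^{x y} - 2 A^{2} B x y^{4} e^{x y} + \frac{A^{2} x y^{4}}{2} - 2 A B^{2} x^{3} y^{2} e^{2 x y} - 4 A B^{2} x y^{4} e^{2 x y} - 2 A B^{2} x y^{3} e^{2 x y} - 2 A B^{2} x e^{2 x y} - A B^{2} y^{2} e^{2 x y} + \frac{A B x y^{3} e^{x y}}{2} + \frac{A B y^{2} e^{x y}}{2} - B^{3} x^{2} e^{3 x y} - 2 B^{3} y^{2} e^{3 x y} - B^{3} y e^{3 x y} + \frac{B^{2} y e^{2 x y}}{2}
This must equal f(x, y) identically; expanded, f = 45 x^{4} y^{4} e^{x y} + 54 x^{3} y^{4} + 150 x^{3} y^{2} e^{2 x y} + 90 x^{2} y^{6} e^{x y} + 27 x^{2} y^{6} + 45 x^{2} y^{5} e^{x y} + 180 x^{2} y^{2} e^{x y} + 125 x^{2} e^{3 x y} + 300 x y^{4} e^{2 x y} + 90 x y^{4} e^{x y} + \frac{9 x y^{4}}{2} + 150 x y^{3} e^{2 x y} + \frac{15 x y^{3} e^{x y}}{2} + 150 x e^{2 x y} + 250 y^{2} e^{3 x y} + 75 y^{2} e^{2 x y} + \frac{15 y^{2} e^{x y}}{2} + 125 y e^{3 x y} + \frac{25 y e^{2 x y}}{2}.
Matching coefficients of the independent functions:
(each divided by its leading coefficient; functions giving the same equation are listed together)
  [x y^{4}]:  A^{2} - 9 = 0
  [x e^{2 x y}, y^{2} e^{2 x y}, x y^{3} e^{2 x y}, …]:  A B^{2} + 75 = 0
  [x^{2} y^{6}, x^{3} y^{4}]:  A^{3} + 27 = 0
  [x^{2} e^{3 x y}, y e^{3 x y}, y^{2} e^{3 x y}]:  B^{3} + 125 = 0
  [y e^{2 x y}]:  B^{2} - 25 = 0
  [y^{2} e^{x y}, x y^{3} e^{x y}]:  A B - 15 = 0
  [x y^{4} e^{x y}, x^{2} y^{2} e^{x y}, x^{2} y^{5} e^{x y}, …]:  A^{2} B + 45 = 0
Solving: A = -3, B = -5.
Check against the point condition:
  u(0, 0) = -5  ⟹  B = -5  ✓
Hence u(x, y) = - 3 x y^{2} - 5 e^{x y}.

Answer: u(x, y) = - 3 x y^{2} - 5 e^{x y}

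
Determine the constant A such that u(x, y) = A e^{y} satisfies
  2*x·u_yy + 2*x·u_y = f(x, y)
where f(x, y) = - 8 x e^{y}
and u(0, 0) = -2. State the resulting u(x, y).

Substitute the ansatz u = A e^{y} into the left-hand side.
Derivatives of the ansatz:
  u_yy = A e^{y}
  u_y = A e^{y}
Term by term:
  2*x·u_yy = 2 A x e^{y}
  2*x·u_y = 2 A x e^{y}
So the left-hand side equals
  4 A x e^{y}
This must equal f(x, y) = - 8 x e^{y} identically.
Matching coefficients of the independent functions:
  [x e^{y}]:  4 A = -8
Solving: A = -2.
Check against the point condition:
  u(0, 0) = -2  ⟹  A = -2  ✓
Hence u(x, y) = - 2 e^{y}.

Answer: u(x, y) = - 2 e^{y}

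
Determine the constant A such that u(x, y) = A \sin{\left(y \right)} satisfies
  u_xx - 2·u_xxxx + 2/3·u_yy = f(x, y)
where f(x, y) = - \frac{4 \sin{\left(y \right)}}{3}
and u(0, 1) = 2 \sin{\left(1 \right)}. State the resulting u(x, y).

Substitute the ansatz u = A \sin{\left(y \right)} into the left-hand side.
Derivatives of the ansatz:
  u_xx = 0
  u_xxxx = 0
  u_yy = - A \sin{\left(y \right)}
Term by term:
  u_xx = 0
  -2·u_xxxx = 0
  2/3·u_yy = - \frac{2 A \sin{\left(y \right)}}{3}
So the left-hand side equals
  - \frac{2 A \sin{\left(y \right)}}{3}
This must equal f(x, y) = - \frac{4 \sin{\left(y \right)}}{3} identically.
Matching coefficients of the independent functions:
  [\sin{\left(y \right)}]:  - \frac{2 A}{3} = - \frac{4}{3}
Solving: A = 2.
Check against the point condition:
  u(0, 1) = 2 \sin{\left(1 \right)}  ⟹  A \sin{\left(1 \right)} = 2 \sin{\left(1 \right)}  ✓
Hence u(x, y) = 2 \sin{\left(y \right)}.

Answer: u(x, y) = 2 \sin{\left(y \right)}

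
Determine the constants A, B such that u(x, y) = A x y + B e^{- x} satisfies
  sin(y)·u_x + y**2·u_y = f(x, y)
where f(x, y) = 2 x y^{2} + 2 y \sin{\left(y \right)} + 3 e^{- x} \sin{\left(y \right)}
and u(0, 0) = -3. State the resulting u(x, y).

Answer: u(x, y) = 2 x y - 3 e^{- x}

Derivation:
Substitute the ansatz u = A x y + B e^{- x} into the left-hand side.
Derivatives of the ansatz:
  u_x = A y - B e^{- x}
  u_y = A x
Term by term:
  sin(y)·u_x = A y \sin{\left(y \right)} - B e^{- x} \sin{\left(y \right)}
  y**2·u_y = A x y^{2}
So the left-hand side equals
  A x y^{2} + A y \sin{\left(y \right)} - B e^{- x} \sin{\left(y \right)}
This must equal f(x, y) = 2 x y^{2} + 2 y \sin{\left(y \right)} + 3 e^{- x} \sin{\left(y \right)} identically.
Matching coefficients of the independent functions:
  [x y^{2}, y \sin{\left(y \right)}]:  A = 2
  [e^{- x} \sin{\left(y \right)}]:  - B = 3
Solving: A = 2, B = -3.
Check against the point condition:
  u(0, 0) = -3  ⟹  B = -3  ✓
Hence u(x, y) = 2 x y - 3 e^{- x}.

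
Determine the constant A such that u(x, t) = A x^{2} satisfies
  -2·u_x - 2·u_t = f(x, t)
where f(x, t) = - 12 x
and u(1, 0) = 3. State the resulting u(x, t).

Answer: u(x, t) = 3 x^{2}

Derivation:
Substitute the ansatz u = A x^{2} into the left-hand side.
Derivatives of the ansatz:
  u_x = 2 A x
  u_t = 0
Term by term:
  -2·u_x = - 4 A x
  -2·u_t = 0
So the left-hand side equals
  - 4 A x
This must equal f(x, t) = - 12 x identically.
Matching coefficients of the independent functions:
  [x]:  - 4 A = -12
Solving: A = 3.
Check against the point condition:
  u(1, 0) = 3  ⟹  A = 3  ✓
Hence u(x, t) = 3 x^{2}.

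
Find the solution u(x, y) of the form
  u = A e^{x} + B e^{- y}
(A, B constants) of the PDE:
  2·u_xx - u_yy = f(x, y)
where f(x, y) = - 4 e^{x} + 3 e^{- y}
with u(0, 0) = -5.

Substitute the ansatz u = A e^{x} + B e^{- y} into the left-hand side.
Derivatives of the ansatz:
  u_xx = A e^{x}
  u_yy = B e^{- y}
Term by term:
  2·u_xx = 2 A e^{x}
  -u_yy = - B e^{- y}
So the left-hand side equals
  2 A e^{x} - B e^{- y}
This must equal f(x, y) = - 4 e^{x} + 3 e^{- y} identically.
Matching coefficients of the independent functions:
  [e^{x}]:  2 A = -4
  [e^{- y}]:  - B = 3
Solving: A = -2, B = -3.
Check against the point condition:
  u(0, 0) = -5  ⟹  A + B = -5  ✓
Hence u(x, y) = - 2 e^{x} - 3 e^{- y}.

Answer: u(x, y) = - 2 e^{x} - 3 e^{- y}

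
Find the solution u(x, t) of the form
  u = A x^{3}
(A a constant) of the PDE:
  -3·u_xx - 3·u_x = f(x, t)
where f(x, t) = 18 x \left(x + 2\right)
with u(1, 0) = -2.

Substitute the ansatz u = A x^{3} into the left-hand side.
Derivatives of the ansatz:
  u_xx = 6 A x
  u_x = 3 A x^{2}
Term by term:
  -3·u_xx = - 18 A x
  -3·u_x = - 9 A x^{2}
So the left-hand side equals
  - 9 A x^{2} - 18 A x
This must equal f(x, t) identically; expanded, f = 18 x^{2} + 36 x.
Matching coefficients of the independent functions:
  [x]:  - 18 A = 36
  [x^{2}]:  - 9 A = 18
Solving: A = -2.
Check against the point condition:
  u(1, 0) = -2  ⟹  A = -2  ✓
Hence u(x, t) = - 2 x^{3}.

Answer: u(x, t) = - 2 x^{3}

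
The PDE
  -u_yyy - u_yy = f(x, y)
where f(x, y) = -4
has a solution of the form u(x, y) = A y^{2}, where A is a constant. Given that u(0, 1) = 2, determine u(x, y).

Substitute the ansatz u = A y^{2} into the left-hand side.
Derivatives of the ansatz:
  u_yyy = 0
  u_yy = 2 A
Term by term:
  -u_yyy = 0
  -u_yy = - 2 A
So the left-hand side equals
  - 2 A
This must equal f(x, y) = -4 identically.
Matching coefficients of the independent functions:
  [constant term]:  - 2 A = -4
Solving: A = 2.
Check against the point condition:
  u(0, 1) = 2  ⟹  A = 2  ✓
Hence u(x, y) = 2 y^{2}.

Answer: u(x, y) = 2 y^{2}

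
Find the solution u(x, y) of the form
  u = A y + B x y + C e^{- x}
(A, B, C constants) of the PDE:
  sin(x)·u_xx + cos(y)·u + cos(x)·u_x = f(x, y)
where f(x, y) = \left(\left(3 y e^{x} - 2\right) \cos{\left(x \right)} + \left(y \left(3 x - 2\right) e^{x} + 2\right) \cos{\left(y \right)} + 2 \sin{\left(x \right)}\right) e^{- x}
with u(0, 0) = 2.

Substitute the ansatz u = A y + B x y + C e^{- x} into the left-hand side.
Derivatives of the ansatz:
  u_xx = C e^{- x}
  u_x = B y - C e^{- x}
Term by term:
  sin(x)·u_xx = C e^{- x} \sin{\left(x \right)}
  cos(y)·u = A y \cos{\left(y \right)} + B x y \cos{\left(y \right)} + C e^{- x} \cos{\left(y \right)}
  cos(x)·u_x = B y \cos{\left(x \right)} - C e^{- x} \cos{\left(x \right)}
So the left-hand side equals
  A y \cos{\left(y \right)} + B x y \cos{\left(y \right)} + B y \cos{\left(x \right)} + C e^{- x} \sin{\left(x \right)} - C e^{- x} \cos{\left(x \right)} + C e^{- x} \cos{\left(y \right)}
This must equal f(x, y) identically; expanded, f = 3 x y \cos{\left(y \right)} + 3 y \cos{\left(x \right)} - 2 y \cos{\left(y \right)} + 2 e^{- x} \sin{\left(x \right)} - 2 e^{- x} \cos{\left(x \right)} + 2 e^{- x} \cos{\left(y \right)}.
Matching coefficients of the independent functions:
  [y \cos{\left(x \right)}, x y \cos{\left(y \right)}]:  B = 3
  [y \cos{\left(y \right)}]:  A = -2
  [e^{- x} \sin{\left(x \right)}, e^{- x} \cos{\left(y \right)}]:  C = 2
  [e^{- x} \cos{\left(x \right)}]:  - C = -2
Solving: A = -2, B = 3, C = 2.
Check against the point condition:
  u(0, 0) = 2  ⟹  C = 2  ✓
Hence u(x, y) = 3 x y - 2 y + 2 e^{- x}.

Answer: u(x, y) = 3 x y - 2 y + 2 e^{- x}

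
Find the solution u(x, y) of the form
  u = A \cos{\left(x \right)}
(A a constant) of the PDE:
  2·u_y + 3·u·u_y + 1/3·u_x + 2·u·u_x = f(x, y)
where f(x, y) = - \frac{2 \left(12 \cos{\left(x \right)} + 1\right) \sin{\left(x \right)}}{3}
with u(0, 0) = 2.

Substitute the ansatz u = A \cos{\left(x \right)} into the left-hand side.
Derivatives of the ansatz:
  u_y = 0
  u_x = - A \sin{\left(x \right)}
Term by term:
  2·u_y = 0
  3·u·u_y = 0
  1/3·u_x = - \frac{A \sin{\left(x \right)}}{3}
  2·u·u_x = - 2 A^{2} \sin{\left(x \right)} \cos{\left(x \right)}
So the left-hand side equals
  - 2 A^{2} \sin{\left(x \right)} \cos{\left(x \right)} - \frac{A \sin{\left(x \right)}}{3}
This must equal f(x, y) identically; expanded, f = - 8 \sin{\left(x \right)} \cos{\left(x \right)} - \frac{2 \sin{\left(x \right)}}{3}.
Matching coefficients of the independent functions:
  [\sin{\left(x \right)} \cos{\left(x \right)}]:  - 2 A^{2} = -8
  [\sin{\left(x \right)}]:  - \frac{A}{3} = - \frac{2}{3}
Solving: A = 2.
Check against the point condition:
  u(0, 0) = 2  ⟹  A = 2  ✓
Hence u(x, y) = 2 \cos{\left(x \right)}.

Answer: u(x, y) = 2 \cos{\left(x \right)}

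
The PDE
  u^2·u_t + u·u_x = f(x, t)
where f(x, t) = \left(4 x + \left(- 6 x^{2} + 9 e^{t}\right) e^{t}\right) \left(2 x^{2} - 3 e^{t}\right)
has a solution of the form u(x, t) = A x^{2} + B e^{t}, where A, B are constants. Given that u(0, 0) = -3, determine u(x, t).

Substitute the ansatz u = A x^{2} + B e^{t} into the left-hand side.
Derivatives of the ansatz:
  u_t = B e^{t}
  u_x = 2 A x
Term by term:
  u^2·u_t = A^{2} B x^{4} e^{t} + 2 A B^{2} x^{2} e^{2 t} + B^{3} e^{3 t}
  u·u_x = 2 A^{2} x^{3} + 2 A B x e^{t}
So the left-hand side equals
  A^{2} B x^{4} e^{t} + 2 A^{2} x^{3} + 2 A B^{2} x^{2} e^{2 t} + 2 A B x e^{t} + B^{3} e^{3 t}
This must equal f(x, t) identically; expanded, f = - 12 x^{4} e^{t} + 8 x^{3} + 36 x^{2} e^{2 t} - 12 x e^{t} - 27 e^{3 t}.
Matching coefficients of the independent functions:
  [x^{3}]:  2 A^{2} = 8
  [x e^{t}]:  2 A B = -12
  [x^{2} e^{2 t}]:  2 A B^{2} = 36
  [x^{4} e^{t}]:  A^{2} B = -12
  [e^{3 t}]:  B^{3} = -27
Solving: A = 2, B = -3.
Check against the point condition:
  u(0, 0) = -3  ⟹  B = -3  ✓
Hence u(x, t) = 2 x^{2} - 3 e^{t}.

Answer: u(x, t) = 2 x^{2} - 3 e^{t}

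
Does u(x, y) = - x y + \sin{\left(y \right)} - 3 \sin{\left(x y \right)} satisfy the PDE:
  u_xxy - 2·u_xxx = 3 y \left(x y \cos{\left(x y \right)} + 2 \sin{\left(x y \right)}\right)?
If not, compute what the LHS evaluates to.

Evaluate each term of the left-hand side for u = - x y + \sin{\left(y \right)} - 3 \sin{\left(x y \right)}.
Derivatives:
  u_xxy = 3 x y^{2} \cos{\left(x y \right)} + 6 y \sin{\left(x y \right)}
  u_xxx = 3 y^{3} \cos{\left(x y \right)}
Terms:
  u_xxy = 3 y \left(x y \cos{\left(x y \right)} + 2 \sin{\left(x y \right)}\right)
  -2·u_xxx = - 6 y^{3} \cos{\left(x y \right)}
Sum: LHS = 3 y \left(x y \cos{\left(x y \right)} - 2 y^{2} \cos{\left(x y \right)} + 2 \sin{\left(x y \right)}\right)
Given right-hand side: 3 y \left(x y \cos{\left(x y \right)} + 2 \sin{\left(x y \right)}\right). Difference LHS − RHS = - 6 y^{3} \cos{\left(x y \right)} ≠ 0, so u is not a solution.

Answer: No, the LHS evaluates to 3 y \left(x y \cos{\left(x y \right)} - 2 y^{2} \cos{\left(x y \right)} + 2 \sin{\left(x y \right)}\right)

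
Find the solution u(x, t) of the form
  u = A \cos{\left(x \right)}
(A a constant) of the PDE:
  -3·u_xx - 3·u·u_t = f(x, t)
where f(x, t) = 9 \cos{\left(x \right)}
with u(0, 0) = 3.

Answer: u(x, t) = 3 \cos{\left(x \right)}

Derivation:
Substitute the ansatz u = A \cos{\left(x \right)} into the left-hand side.
Derivatives of the ansatz:
  u_xx = - A \cos{\left(x \right)}
  u_t = 0
Term by term:
  -3·u_xx = 3 A \cos{\left(x \right)}
  -3·u·u_t = 0
So the left-hand side equals
  3 A \cos{\left(x \right)}
This must equal f(x, t) = 9 \cos{\left(x \right)} identically.
Matching coefficients of the independent functions:
  [\cos{\left(x \right)}]:  3 A = 9
Solving: A = 3.
Check against the point condition:
  u(0, 0) = 3  ⟹  A = 3  ✓
Hence u(x, t) = 3 \cos{\left(x \right)}.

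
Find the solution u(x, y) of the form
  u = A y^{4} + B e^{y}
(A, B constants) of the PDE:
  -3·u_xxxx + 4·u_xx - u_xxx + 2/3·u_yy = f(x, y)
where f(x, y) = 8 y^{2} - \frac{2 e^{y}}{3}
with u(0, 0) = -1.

Answer: u(x, y) = y^{4} - e^{y}

Derivation:
Substitute the ansatz u = A y^{4} + B e^{y} into the left-hand side.
Derivatives of the ansatz:
  u_xxxx = 0
  u_xx = 0
  u_xxx = 0
  u_yy = 12 A y^{2} + B e^{y}
Term by term:
  -3·u_xxxx = 0
  4·u_xx = 0
  -u_xxx = 0
  2/3·u_yy = 8 A y^{2} + \frac{2 B e^{y}}{3}
So the left-hand side equals
  8 A y^{2} + \frac{2 B e^{y}}{3}
This must equal f(x, y) = 8 y^{2} - \frac{2 e^{y}}{3} identically.
Matching coefficients of the independent functions:
  [y^{2}]:  8 A = 8
  [e^{y}]:  \frac{2 B}{3} = - \frac{2}{3}
Solving: A = 1, B = -1.
Check against the point condition:
  u(0, 0) = -1  ⟹  B = -1  ✓
Hence u(x, y) = y^{4} - e^{y}.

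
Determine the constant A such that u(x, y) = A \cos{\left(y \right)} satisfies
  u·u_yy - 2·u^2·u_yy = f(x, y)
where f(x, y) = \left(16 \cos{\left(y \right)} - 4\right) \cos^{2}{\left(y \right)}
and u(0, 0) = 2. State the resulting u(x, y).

Substitute the ansatz u = A \cos{\left(y \right)} into the left-hand side.
Derivatives of the ansatz:
  u_yy = - A \cos{\left(y \right)}
Term by term:
  u·u_yy = - A^{2} \cos^{2}{\left(y \right)}
  -2·u^2·u_yy = 2 A^{3} \cos^{3}{\left(y \right)}
So the left-hand side equals
  2 A^{3} \cos^{3}{\left(y \right)} - A^{2} \cos^{2}{\left(y \right)}
This must equal f(x, y) identically; expanded, f = 16 \cos^{3}{\left(y \right)} - 4 \cos^{2}{\left(y \right)}.
Matching coefficients of the independent functions:
  [\cos^{2}{\left(y \right)}]:  - A^{2} = -4
  [\cos^{3}{\left(y \right)}]:  2 A^{3} = 16
Solving: A = 2.
Check against the point condition:
  u(0, 0) = 2  ⟹  A = 2  ✓
Hence u(x, y) = 2 \cos{\left(y \right)}.

Answer: u(x, y) = 2 \cos{\left(y \right)}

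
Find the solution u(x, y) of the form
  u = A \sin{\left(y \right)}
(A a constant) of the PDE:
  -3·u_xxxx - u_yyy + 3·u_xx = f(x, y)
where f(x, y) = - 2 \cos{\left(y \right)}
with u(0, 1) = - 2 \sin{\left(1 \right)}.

Answer: u(x, y) = - 2 \sin{\left(y \right)}

Derivation:
Substitute the ansatz u = A \sin{\left(y \right)} into the left-hand side.
Derivatives of the ansatz:
  u_xxxx = 0
  u_yyy = - A \cos{\left(y \right)}
  u_xx = 0
Term by term:
  -3·u_xxxx = 0
  -u_yyy = A \cos{\left(y \right)}
  3·u_xx = 0
So the left-hand side equals
  A \cos{\left(y \right)}
This must equal f(x, y) = - 2 \cos{\left(y \right)} identically.
Matching coefficients of the independent functions:
  [\cos{\left(y \right)}]:  A = -2
Solving: A = -2.
Check against the point condition:
  u(0, 1) = - 2 \sin{\left(1 \right)}  ⟹  A \sin{\left(1 \right)} = - 2 \sin{\left(1 \right)}  ✓
Hence u(x, y) = - 2 \sin{\left(y \right)}.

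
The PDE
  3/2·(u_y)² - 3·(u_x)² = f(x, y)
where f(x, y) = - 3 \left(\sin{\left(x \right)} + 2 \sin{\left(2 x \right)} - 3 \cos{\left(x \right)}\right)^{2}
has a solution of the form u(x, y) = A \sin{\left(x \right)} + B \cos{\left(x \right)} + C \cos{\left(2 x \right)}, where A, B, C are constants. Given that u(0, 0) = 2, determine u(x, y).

Substitute the ansatz u = A \sin{\left(x \right)} + B \cos{\left(x \right)} + C \cos{\left(2 x \right)} into the left-hand side.
Derivatives of the ansatz:
  u_y = 0
  u_x = A \cos{\left(x \right)} - B \sin{\left(x \right)} - 2 C \sin{\left(2 x \right)}
Term by term:
  3/2·(u_y)² = 0
  -3·(u_x)² = - 3 A^{2} \cos^{2}{\left(x \right)} + 6 A B \sin{\left(x \right)} \cos{\left(x \right)} + 12 A C \sin{\left(2 x \right)} \cos{\left(x \right)} - 3 B^{2} \sin^{2}{\left(x \right)} - 12 B C \sin{\left(x \right)} \sin{\left(2 x \right)} - 12 C^{2} \sin^{2}{\left(2 x \right)}
So the left-hand side equals
  - 3 A^{2} \cos^{2}{\left(x \right)} + 6 A B \sin{\left(x \right)} \cos{\left(x \right)} + 12 A C \sin{\left(2 x \right)} \cos{\left(x \right)} - 3 B^{2} \sin^{2}{\left(x \right)} - 12 B C \sin{\left(x \right)} \sin{\left(2 x \right)} - 12 C^{2} \sin^{2}{\left(2 x \right)}
This must equal f(x, y) identically; expanded, f = - 3 \sin^{2}{\left(x \right)} - 12 \sin{\left(x \right)} \sin{\left(2 x \right)} + 18 \sin{\left(x \right)} \cos{\left(x \right)} - 12 \sin^{2}{\left(2 x \right)} + 36 \sin{\left(2 x \right)} \cos{\left(x \right)} - 27 \cos^{2}{\left(x \right)}.
Matching coefficients of the independent functions:
  [\sin{\left(x \right)} \sin{\left(2 x \right)}]:  - 12 B C = -12
  [\sin{\left(x \right)} \cos{\left(x \right)}]:  6 A B = 18
  [\sin{\left(2 x \right)} \cos{\left(x \right)}]:  12 A C = 36
  [\sin^{2}{\left(x \right)}]:  - 3 B^{2} = -3
  [\sin^{2}{\left(2 x \right)}]:  - 12 C^{2} = -12
  [\cos^{2}{\left(x \right)}]:  - 3 A^{2} = -27
These equations allow (A, B, C) = (-3, -1, -1) or (3, 1, 1).
Impose the point condition(s):
  u(0, 0) = 2  ⟹  B + C = 2
Only A = 3, B = 1, C = 1 satisfies everything.
Hence u(x, y) = 3 \sin{\left(x \right)} + \cos{\left(x \right)} + \cos{\left(2 x \right)}.

Answer: u(x, y) = 3 \sin{\left(x \right)} + \cos{\left(x \right)} + \cos{\left(2 x \right)}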